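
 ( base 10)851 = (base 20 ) 22B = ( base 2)1101010011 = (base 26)16j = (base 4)31103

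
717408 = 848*846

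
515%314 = 201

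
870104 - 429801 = 440303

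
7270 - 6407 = 863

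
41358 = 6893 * 6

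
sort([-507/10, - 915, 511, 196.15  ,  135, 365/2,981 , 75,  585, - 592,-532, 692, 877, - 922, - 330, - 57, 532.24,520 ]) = [  -  922 , - 915, - 592, - 532, - 330, - 57, - 507/10, 75,135, 365/2, 196.15, 511, 520, 532.24,  585, 692, 877,981]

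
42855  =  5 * 8571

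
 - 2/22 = -1 + 10/11 = -0.09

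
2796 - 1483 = 1313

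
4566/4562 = 1 + 2/2281 = 1.00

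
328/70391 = 328/70391 = 0.00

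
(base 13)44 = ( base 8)70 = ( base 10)56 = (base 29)1r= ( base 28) 20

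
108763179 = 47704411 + 61058768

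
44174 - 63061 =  - 18887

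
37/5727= 37/5727  =  0.01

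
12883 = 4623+8260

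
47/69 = 47/69 = 0.68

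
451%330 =121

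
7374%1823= 82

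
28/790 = 14/395 = 0.04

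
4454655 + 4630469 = 9085124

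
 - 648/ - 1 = 648 + 0/1 = 648.00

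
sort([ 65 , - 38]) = [ - 38 , 65 ]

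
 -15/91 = - 1 + 76/91 = - 0.16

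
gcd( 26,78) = 26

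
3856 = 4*964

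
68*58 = 3944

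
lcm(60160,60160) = 60160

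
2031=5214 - 3183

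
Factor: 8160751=47^1*401^1 *433^1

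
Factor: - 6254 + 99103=92849^1 = 92849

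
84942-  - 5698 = 90640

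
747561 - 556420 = 191141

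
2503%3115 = 2503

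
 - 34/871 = - 34/871 = -0.04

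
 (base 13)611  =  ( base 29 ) 16D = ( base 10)1028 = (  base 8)2004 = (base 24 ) 1ik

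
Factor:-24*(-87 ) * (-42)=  - 2^4 * 3^3*7^1 * 29^1= - 87696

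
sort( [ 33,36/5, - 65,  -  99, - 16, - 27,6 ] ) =[ - 99,  -  65 , - 27, - 16,6, 36/5,33]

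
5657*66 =373362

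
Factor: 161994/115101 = 2^1*3^(- 3)*19^1= 38/27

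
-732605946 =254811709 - 987417655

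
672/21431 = 672/21431 = 0.03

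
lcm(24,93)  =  744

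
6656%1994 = 674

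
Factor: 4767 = 3^1*7^1*227^1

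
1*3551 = 3551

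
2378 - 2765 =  - 387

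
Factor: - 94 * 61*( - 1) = 2^1 * 47^1*61^1 = 5734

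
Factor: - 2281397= - 541^1 * 4217^1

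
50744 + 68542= 119286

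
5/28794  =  5/28794 = 0.00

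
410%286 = 124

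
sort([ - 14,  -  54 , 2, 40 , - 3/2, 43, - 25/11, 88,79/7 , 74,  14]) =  [ - 54,-14, - 25/11,  -  3/2, 2, 79/7,14,40, 43,  74, 88 ] 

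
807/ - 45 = -269/15 = - 17.93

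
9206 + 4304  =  13510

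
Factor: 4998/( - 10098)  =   -3^( - 2)*7^2*11^( - 1) = - 49/99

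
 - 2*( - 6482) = 12964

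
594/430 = 297/215 = 1.38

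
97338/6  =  16223  =  16223.00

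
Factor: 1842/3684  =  1/2 = 2^( - 1) 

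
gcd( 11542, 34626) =11542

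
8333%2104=2021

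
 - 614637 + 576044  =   - 38593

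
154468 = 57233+97235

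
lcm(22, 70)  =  770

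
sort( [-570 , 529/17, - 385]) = [-570 , - 385,529/17 ]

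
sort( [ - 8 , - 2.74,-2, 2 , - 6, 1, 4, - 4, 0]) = [-8, - 6, - 4,-2.74,-2, 0, 1,2,4 ]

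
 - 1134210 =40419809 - 41554019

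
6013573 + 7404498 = 13418071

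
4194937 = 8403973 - 4209036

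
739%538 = 201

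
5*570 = 2850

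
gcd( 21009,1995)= 3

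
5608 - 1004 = 4604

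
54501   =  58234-3733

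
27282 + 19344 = 46626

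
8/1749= 8/1749 = 0.00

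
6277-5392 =885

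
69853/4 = 69853/4= 17463.25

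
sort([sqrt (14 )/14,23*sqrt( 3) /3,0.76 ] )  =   [sqrt( 14 ) /14,0.76,23*sqrt( 3 ) /3]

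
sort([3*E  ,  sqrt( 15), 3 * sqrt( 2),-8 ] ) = [ - 8 , sqrt( 15), 3*sqrt( 2),  3 * E ] 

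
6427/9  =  714+1/9= 714.11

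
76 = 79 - 3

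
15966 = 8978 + 6988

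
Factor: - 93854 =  - 2^1*167^1*281^1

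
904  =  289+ 615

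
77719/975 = 77719/975   =  79.71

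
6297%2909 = 479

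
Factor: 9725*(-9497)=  - 92358325  =  -5^2*389^1*9497^1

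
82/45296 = 41/22648   =  0.00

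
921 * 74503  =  68617263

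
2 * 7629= 15258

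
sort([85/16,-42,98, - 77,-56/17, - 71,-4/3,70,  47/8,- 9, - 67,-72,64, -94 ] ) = [-94,-77, - 72,-71, - 67, - 42, - 9, - 56/17,-4/3, 85/16, 47/8, 64,70 , 98 ]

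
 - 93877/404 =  - 93877/404 = - 232.37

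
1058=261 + 797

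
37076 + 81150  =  118226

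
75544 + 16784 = 92328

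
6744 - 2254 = 4490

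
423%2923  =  423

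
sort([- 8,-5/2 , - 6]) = [ - 8 , - 6,-5/2]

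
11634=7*1662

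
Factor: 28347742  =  2^1*1069^1*13259^1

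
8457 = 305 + 8152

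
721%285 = 151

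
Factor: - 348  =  -2^2 * 3^1*29^1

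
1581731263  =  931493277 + 650237986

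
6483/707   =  9  +  120/707= 9.17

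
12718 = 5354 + 7364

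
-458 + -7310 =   -  7768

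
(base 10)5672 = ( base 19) FDA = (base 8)13050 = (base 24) 9K8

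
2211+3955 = 6166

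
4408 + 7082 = 11490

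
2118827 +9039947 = 11158774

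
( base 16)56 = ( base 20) 46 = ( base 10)86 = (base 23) 3H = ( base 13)68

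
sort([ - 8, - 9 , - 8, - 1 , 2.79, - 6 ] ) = [ - 9, - 8, - 8, - 6 ,-1, 2.79 ] 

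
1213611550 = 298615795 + 914995755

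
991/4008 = 991/4008 = 0.25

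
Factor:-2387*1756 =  - 2^2*7^1*11^1*31^1*439^1 = -4191572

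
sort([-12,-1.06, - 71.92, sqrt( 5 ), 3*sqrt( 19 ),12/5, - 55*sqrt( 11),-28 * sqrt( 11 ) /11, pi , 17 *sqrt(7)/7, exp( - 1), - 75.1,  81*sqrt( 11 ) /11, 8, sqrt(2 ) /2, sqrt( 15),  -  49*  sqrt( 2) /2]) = [ - 55*sqrt (11), - 75.1,- 71.92,-49*sqrt( 2 )/2,  -  12,  -  28* sqrt ( 11)/11 , - 1.06,  exp( - 1 ),sqrt(2 )/2, sqrt( 5 ), 12/5,pi, sqrt( 15),  17*sqrt(7)/7, 8, 3*sqrt( 19), 81* sqrt( 11 ) /11]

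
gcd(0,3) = 3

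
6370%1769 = 1063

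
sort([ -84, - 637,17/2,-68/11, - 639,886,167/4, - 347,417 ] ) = [ - 639, - 637,-347, - 84, -68/11, 17/2, 167/4, 417, 886]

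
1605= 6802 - 5197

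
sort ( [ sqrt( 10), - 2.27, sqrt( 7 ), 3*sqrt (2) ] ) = [  -  2.27,sqrt(7), sqrt(10),  3 * sqrt( 2) ]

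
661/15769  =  661/15769  =  0.04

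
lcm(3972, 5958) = 11916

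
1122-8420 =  - 7298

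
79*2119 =167401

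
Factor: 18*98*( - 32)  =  -2^7*3^2 * 7^2  =  - 56448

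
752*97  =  72944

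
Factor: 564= 2^2*3^1*47^1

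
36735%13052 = 10631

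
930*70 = 65100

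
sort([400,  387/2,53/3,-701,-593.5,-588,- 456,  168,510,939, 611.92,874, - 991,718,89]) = [ - 991 , - 701, - 593.5, - 588, - 456 , 53/3,89,  168,  387/2, 400, 510,  611.92, 718, 874,939]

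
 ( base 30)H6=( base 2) 1000000100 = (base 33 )FL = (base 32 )G4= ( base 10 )516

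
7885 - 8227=  -  342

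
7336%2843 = 1650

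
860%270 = 50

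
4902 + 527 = 5429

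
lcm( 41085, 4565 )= 41085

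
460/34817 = 460/34817 = 0.01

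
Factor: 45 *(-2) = -90 = - 2^1*3^2*5^1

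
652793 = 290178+362615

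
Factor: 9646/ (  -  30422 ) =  - 13^1*41^( - 1 ) = - 13/41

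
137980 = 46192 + 91788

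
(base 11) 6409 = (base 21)j4g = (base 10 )8479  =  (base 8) 20437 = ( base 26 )CE3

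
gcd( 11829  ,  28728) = 3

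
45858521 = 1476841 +44381680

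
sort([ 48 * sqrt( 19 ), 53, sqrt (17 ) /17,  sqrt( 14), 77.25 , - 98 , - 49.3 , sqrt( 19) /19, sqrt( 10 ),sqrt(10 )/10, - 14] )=[ - 98, - 49.3, - 14,  sqrt (19 )/19, sqrt(17 ) /17 , sqrt( 10) /10, sqrt(10 ), sqrt( 14), 53 , 77.25 , 48 * sqrt( 19 ) ]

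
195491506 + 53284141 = 248775647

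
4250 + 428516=432766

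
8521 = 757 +7764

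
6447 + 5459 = 11906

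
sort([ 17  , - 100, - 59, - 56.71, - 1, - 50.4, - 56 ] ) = [ - 100, - 59 ,  -  56.71, - 56, - 50.4, -1,17 ]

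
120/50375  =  24/10075 =0.00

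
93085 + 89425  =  182510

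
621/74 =621/74 = 8.39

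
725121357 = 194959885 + 530161472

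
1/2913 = 1/2913 =0.00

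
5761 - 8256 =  - 2495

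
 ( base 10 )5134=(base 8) 12016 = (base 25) 859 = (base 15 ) 17c4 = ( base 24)8LM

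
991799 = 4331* 229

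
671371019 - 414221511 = 257149508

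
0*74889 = 0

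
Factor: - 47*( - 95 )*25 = 111625 = 5^3*19^1 * 47^1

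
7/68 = 7/68 = 0.10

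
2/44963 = 2/44963  =  0.00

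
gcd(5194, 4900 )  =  98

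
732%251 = 230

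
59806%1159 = 697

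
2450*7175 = 17578750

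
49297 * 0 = 0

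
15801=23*687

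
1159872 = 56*20712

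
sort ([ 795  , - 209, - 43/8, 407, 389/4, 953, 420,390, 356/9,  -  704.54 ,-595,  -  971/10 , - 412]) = [  -  704.54,- 595, - 412,  -  209,  -  971/10,-43/8, 356/9, 389/4, 390, 407, 420, 795, 953] 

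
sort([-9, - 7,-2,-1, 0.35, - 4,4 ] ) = [ - 9, - 7,-4,-2, -1, 0.35, 4 ]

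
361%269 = 92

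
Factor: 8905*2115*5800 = 2^3*3^2* 5^4*13^1*29^1*47^1* 137^1 = 109237635000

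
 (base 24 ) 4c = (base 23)4G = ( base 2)1101100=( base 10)108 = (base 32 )3C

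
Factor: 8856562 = 2^1*11^1  *13^1*173^1*179^1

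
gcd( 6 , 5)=1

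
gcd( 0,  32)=32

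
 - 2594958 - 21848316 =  - 24443274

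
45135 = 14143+30992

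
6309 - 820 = 5489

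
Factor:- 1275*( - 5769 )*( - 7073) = - 3^3*5^2*11^1 * 17^1*641^1*643^1  =  - 52025274675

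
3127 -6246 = -3119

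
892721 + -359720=533001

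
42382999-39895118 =2487881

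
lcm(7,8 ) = 56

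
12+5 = 17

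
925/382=925/382 = 2.42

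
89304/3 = 29768 = 29768.00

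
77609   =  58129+19480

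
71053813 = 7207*9859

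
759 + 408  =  1167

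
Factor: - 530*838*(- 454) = 201639560 = 2^3*5^1*53^1 * 227^1*419^1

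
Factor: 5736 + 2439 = 8175 =3^1*5^2 * 109^1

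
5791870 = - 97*( - 59710 )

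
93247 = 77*1211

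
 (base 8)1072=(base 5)4240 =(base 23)11I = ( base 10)570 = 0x23a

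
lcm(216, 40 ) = 1080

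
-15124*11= - 166364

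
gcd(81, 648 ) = 81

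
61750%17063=10561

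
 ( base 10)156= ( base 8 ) 234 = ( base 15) a6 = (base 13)C0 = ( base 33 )4o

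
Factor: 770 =2^1 * 5^1*7^1*11^1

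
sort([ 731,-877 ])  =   [ - 877 , 731]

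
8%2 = 0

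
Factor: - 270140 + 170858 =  -99282 = - 2^1*3^1*16547^1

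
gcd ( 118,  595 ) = 1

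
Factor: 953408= 2^6*14897^1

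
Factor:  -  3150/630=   -  5^1 = - 5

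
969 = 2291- 1322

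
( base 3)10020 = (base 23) 3i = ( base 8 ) 127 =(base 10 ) 87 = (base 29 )30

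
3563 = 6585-3022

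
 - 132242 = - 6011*22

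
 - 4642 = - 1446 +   -  3196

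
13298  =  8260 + 5038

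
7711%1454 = 441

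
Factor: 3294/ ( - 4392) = -2^ ( -2)*3^1 = - 3/4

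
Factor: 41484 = 2^2 * 3^1*3457^1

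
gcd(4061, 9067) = 1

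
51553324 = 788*65423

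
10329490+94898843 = 105228333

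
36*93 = 3348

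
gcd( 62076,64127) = 7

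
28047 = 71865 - 43818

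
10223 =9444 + 779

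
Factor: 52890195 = 3^1 * 5^1*139^1*25367^1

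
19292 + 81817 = 101109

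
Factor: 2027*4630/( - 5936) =-4692505/2968 =- 2^( -3 )*5^1*7^( - 1)*53^(  -  1)*463^1*2027^1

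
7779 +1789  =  9568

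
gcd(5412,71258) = 902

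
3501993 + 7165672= 10667665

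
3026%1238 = 550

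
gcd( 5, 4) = 1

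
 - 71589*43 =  - 3078327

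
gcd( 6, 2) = 2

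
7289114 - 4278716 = 3010398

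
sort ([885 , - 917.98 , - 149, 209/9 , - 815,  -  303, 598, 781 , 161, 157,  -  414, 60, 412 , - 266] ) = [ - 917.98, -815  ,  -  414, - 303,-266,  -  149, 209/9 , 60 , 157,161,412,598, 781,  885]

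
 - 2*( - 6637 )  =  13274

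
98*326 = 31948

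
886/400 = 2 + 43/200 = 2.21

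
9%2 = 1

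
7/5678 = 7/5678 = 0.00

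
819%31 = 13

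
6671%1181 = 766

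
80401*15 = 1206015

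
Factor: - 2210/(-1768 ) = 2^( - 2) *5^1 = 5/4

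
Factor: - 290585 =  - 5^1*89^1*653^1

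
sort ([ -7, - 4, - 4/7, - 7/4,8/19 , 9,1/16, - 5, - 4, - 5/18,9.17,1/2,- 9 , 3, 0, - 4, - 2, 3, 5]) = [-9, - 7, - 5, - 4,-4,-4, - 2,- 7/4, - 4/7, - 5/18, 0,1/16 , 8/19, 1/2,3, 3 , 5,  9,9.17 ]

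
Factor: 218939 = 7^1*31277^1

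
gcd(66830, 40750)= 1630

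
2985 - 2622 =363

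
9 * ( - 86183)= - 775647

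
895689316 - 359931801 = 535757515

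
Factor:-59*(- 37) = 2183 = 37^1*59^1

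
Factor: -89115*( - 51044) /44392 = 1137196515/11098 = 2^( - 1)*3^1 * 5^1*7^1*13^1*31^( - 1) * 179^( - 1)*457^1*1823^1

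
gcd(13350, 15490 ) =10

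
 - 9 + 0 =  - 9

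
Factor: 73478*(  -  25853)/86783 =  - 1899626734/86783= - 2^1 * 103^1* 251^1*36739^1*86783^( - 1)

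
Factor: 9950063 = 9950063^1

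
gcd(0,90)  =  90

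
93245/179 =93245/179 =520.92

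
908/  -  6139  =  -908/6139 = - 0.15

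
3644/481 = 3644/481 = 7.58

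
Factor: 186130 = 2^1*5^1*7^1*2659^1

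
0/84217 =0=0.00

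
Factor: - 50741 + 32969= -2^2*3^1*1481^1 = - 17772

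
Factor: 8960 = 2^8*5^1*7^1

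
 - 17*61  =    -  1037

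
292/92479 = 292/92479=0.00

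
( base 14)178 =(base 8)456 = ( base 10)302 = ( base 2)100101110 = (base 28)am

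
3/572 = 3/572 = 0.01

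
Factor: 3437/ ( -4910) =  - 7/10 = -2^( - 1)*5^ (-1)*7^1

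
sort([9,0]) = [ 0,  9] 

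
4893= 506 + 4387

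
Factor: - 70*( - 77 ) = 2^1*5^1*7^2*11^1 = 5390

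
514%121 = 30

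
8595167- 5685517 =2909650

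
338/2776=169/1388 =0.12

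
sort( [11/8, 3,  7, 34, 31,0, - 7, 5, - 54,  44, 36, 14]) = [ - 54, - 7, 0, 11/8, 3, 5, 7,14,31,34,36,44]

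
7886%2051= 1733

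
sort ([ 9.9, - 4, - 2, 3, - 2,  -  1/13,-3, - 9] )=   [ - 9,- 4,  -  3,- 2, -2, - 1/13, 3, 9.9 ]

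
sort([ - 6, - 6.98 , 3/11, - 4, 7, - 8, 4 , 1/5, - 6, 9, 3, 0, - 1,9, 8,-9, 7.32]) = [ - 9, - 8, - 6.98 , - 6, - 6, - 4,- 1, 0 , 1/5 , 3/11 , 3,4, 7, 7.32, 8, 9, 9] 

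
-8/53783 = -1 + 53775/53783 =-0.00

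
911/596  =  1 + 315/596 = 1.53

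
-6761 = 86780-93541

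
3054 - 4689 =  - 1635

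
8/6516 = 2/1629 = 0.00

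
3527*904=3188408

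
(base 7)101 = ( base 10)50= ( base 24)22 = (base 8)62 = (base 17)2G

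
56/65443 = 8/9349= 0.00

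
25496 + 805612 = 831108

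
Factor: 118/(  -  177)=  - 2/3   =  -  2^1*3^( - 1)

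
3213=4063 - 850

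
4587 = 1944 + 2643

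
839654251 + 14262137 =853916388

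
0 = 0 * 7205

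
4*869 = 3476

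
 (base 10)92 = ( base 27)3B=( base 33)2q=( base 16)5c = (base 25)3h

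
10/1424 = 5/712=0.01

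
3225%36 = 21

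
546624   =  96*5694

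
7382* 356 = 2627992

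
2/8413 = 2/8413 = 0.00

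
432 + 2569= 3001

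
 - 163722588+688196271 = 524473683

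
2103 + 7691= 9794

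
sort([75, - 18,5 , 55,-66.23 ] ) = [-66.23,-18,5, 55, 75]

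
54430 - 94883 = -40453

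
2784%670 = 104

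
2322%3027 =2322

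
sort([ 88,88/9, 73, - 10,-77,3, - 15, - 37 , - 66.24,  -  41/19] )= [ - 77,-66.24, - 37, - 15, - 10, - 41/19,  3, 88/9 , 73,88]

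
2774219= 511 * 5429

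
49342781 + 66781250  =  116124031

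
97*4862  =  471614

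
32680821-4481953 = 28198868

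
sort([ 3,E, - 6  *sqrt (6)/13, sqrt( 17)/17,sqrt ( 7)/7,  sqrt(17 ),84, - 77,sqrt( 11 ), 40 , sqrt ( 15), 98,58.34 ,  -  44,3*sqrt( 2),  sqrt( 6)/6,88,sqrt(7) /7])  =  [ - 77, - 44 , - 6*sqrt( 6 )/13,sqrt( 17)/17 , sqrt ( 7 )/7,sqrt(7) /7, sqrt( 6 ) /6, E,3,sqrt( 11), sqrt( 15 ), sqrt(17),3*sqrt( 2 ), 40,58.34,  84,88,98]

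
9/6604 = 9/6604  =  0.00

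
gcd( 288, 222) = 6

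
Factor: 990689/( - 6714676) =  - 2^( - 2) * 7^1*19^(  -  1)*53^( - 1)*307^1*461^1*1667^( - 1) 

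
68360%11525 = 10735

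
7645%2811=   2023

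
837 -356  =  481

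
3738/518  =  7 + 8/37 = 7.22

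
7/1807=7/1807 = 0.00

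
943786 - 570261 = 373525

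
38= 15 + 23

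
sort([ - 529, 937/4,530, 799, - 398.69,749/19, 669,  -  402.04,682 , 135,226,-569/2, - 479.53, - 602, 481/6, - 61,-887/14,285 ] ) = [- 602, - 529, -479.53, - 402.04 , - 398.69 ,-569/2, - 887/14, - 61, 749/19, 481/6, 135, 226, 937/4,285 , 530, 669, 682,799]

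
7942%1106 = 200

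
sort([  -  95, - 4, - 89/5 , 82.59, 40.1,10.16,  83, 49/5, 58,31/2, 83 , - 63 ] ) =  [ - 95, - 63, - 89/5, - 4, 49/5,  10.16, 31/2,40.1, 58,82.59,  83,83]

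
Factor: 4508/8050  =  14/25=2^1*5^( - 2 )*7^1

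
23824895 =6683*3565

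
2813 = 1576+1237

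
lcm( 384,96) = 384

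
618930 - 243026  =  375904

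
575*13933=8011475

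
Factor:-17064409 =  -1117^1*15277^1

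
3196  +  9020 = 12216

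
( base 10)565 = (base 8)1065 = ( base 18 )1D7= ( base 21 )15J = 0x235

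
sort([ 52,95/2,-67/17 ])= [ - 67/17,95/2,52 ] 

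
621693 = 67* 9279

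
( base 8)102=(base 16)42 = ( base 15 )46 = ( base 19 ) 39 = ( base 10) 66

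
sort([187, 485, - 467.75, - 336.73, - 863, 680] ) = [ - 863, - 467.75,  -  336.73, 187, 485, 680 ]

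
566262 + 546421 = 1112683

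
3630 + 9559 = 13189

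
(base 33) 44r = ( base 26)6hh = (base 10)4515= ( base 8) 10643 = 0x11A3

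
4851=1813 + 3038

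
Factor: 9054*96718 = 875684772 =2^2*3^2*37^1 *503^1*1307^1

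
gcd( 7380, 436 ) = 4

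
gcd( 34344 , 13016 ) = 8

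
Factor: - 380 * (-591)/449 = 2^2*3^1*5^1*19^1*197^1 * 449^(- 1)= 224580/449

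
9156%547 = 404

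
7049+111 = 7160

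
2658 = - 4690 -  -  7348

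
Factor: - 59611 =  - 59611^1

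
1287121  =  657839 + 629282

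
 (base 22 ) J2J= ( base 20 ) 132J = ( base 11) 6A58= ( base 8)22053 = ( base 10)9259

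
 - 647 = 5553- 6200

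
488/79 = 6 + 14/79 = 6.18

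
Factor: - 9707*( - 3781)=17^1*19^1*199^1 * 571^1 = 36702167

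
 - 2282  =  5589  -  7871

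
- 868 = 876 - 1744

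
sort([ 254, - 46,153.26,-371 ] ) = [  -  371,  -  46, 153.26,254 ]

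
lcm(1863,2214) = 152766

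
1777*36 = 63972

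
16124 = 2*8062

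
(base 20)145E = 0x25f2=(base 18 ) 1bhc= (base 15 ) 2d29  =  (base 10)9714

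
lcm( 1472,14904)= 119232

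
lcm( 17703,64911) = 194733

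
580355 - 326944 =253411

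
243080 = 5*48616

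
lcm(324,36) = 324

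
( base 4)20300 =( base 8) 1060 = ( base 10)560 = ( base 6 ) 2332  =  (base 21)15e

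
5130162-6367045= - 1236883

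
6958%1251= 703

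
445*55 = 24475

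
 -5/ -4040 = 1/808 =0.00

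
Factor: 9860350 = 2^1 * 5^2*197207^1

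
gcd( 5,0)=5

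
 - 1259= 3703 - 4962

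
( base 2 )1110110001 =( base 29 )13h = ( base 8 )1661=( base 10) 945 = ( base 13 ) 579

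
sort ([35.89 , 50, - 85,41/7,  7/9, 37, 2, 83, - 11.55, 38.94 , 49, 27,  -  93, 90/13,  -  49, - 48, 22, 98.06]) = [ - 93, - 85, - 49,- 48  , - 11.55, 7/9,2,41/7, 90/13, 22, 27,35.89,37, 38.94, 49,50,83,98.06 ]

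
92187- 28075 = 64112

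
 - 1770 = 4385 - 6155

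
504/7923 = 168/2641 = 0.06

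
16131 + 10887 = 27018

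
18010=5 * 3602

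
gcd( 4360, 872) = 872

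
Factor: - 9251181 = - 3^2*97^1*10597^1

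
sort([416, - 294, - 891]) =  [ - 891, - 294, 416] 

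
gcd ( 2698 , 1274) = 2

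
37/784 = 37/784= 0.05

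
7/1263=7/1263 = 0.01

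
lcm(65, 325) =325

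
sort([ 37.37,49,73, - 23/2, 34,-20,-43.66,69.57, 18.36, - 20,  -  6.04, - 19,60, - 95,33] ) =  [ -95, -43.66,-20,  -  20,-19,-23/2  , - 6.04 , 18.36,33,34, 37.37, 49, 60,69.57,73] 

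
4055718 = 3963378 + 92340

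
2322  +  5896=8218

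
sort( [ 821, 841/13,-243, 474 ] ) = [ - 243, 841/13,474, 821 ]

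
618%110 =68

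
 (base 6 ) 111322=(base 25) f1a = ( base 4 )2103002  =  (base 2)10010011000010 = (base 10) 9410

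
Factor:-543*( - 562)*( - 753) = - 2^1*3^2*181^1*251^1  *  281^1 = - 229789998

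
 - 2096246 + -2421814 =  - 4518060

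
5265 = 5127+138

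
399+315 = 714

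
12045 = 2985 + 9060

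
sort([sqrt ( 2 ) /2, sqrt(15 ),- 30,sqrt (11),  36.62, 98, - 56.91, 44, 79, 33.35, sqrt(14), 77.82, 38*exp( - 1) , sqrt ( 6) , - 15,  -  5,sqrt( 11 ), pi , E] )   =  [-56.91,- 30, -15 , - 5, sqrt( 2) /2, sqrt (6 ), E, pi,sqrt( 11),sqrt ( 11),sqrt ( 14), sqrt (15 ),38 *exp( - 1 ), 33.35,36.62, 44, 77.82, 79 , 98]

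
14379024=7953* 1808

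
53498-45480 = 8018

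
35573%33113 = 2460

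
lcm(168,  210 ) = 840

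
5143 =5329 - 186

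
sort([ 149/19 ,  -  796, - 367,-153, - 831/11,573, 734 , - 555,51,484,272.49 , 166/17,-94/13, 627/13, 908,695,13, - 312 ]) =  [ - 796, - 555, - 367, - 312 , - 153, - 831/11, - 94/13 , 149/19,166/17 , 13, 627/13, 51,272.49,484,573,695,734,908]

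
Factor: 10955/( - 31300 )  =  -2^(-2) * 5^(- 1)*7^1=-7/20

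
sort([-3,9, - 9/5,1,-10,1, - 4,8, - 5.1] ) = [ -10, - 5.1,  -  4 ,  -  3,  -  9/5,1 , 1, 8, 9 ] 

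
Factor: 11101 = 17^1*653^1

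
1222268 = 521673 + 700595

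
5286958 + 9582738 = 14869696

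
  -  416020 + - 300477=-716497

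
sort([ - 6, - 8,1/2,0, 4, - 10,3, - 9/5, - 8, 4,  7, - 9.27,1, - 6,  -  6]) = [ - 10,-9.27, - 8, - 8, - 6, - 6,- 6, - 9/5,0,1/2, 1,  3,4, 4, 7]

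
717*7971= 5715207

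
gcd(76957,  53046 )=1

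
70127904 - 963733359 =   -  893605455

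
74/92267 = 74/92267 = 0.00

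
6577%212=5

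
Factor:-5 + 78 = 73^1  =  73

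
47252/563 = 47252/563= 83.93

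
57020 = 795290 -738270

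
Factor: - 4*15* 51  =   - 2^2* 3^2 * 5^1* 17^1 = - 3060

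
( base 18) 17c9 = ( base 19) 1413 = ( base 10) 8325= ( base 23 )FGM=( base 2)10000010000101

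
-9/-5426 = 9/5426 = 0.00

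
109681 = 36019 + 73662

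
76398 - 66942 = 9456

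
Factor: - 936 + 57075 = 56139 = 3^1*18713^1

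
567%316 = 251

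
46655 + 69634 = 116289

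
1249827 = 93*13439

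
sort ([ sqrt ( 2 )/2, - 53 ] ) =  [-53,  sqrt(2)/2]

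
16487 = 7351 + 9136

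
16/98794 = 8/49397= 0.00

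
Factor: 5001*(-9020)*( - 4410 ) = 198930778200= 2^3*3^3*5^2*7^2* 11^1*41^1*1667^1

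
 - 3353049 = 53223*(-63 )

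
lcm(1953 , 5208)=15624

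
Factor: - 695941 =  - 397^1*1753^1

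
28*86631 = 2425668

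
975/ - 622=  -975/622 =- 1.57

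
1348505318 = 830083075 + 518422243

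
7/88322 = 7/88322 =0.00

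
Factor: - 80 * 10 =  - 800 = - 2^5*5^2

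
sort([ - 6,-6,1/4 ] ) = [ - 6, - 6,1/4] 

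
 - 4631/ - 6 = 771 + 5/6 = 771.83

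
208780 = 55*3796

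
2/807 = 2/807 = 0.00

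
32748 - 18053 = 14695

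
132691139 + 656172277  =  788863416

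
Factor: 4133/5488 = 2^(-4) * 7^ ( - 3)*4133^1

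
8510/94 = 4255/47  =  90.53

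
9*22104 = 198936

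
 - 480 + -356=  - 836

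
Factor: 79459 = 181^1*439^1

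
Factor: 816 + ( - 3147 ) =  - 2331 = - 3^2*7^1*37^1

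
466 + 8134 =8600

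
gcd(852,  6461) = 71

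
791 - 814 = - 23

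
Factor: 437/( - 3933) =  - 3^( - 2) =- 1/9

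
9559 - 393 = 9166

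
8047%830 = 577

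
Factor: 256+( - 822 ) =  - 2^1*283^1 = -566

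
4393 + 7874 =12267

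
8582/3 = 8582/3=2860.67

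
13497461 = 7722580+5774881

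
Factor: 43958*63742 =2^2*7^1*29^1*31^1*157^1*709^1  =  2801970836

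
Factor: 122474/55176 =2^( - 2)*3^(-1 ) * 11^( - 1)*293^1  =  293/132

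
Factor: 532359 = 3^3*19717^1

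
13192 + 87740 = 100932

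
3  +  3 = 6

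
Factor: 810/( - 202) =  - 3^4*5^1* 101^(  -  1 ) = - 405/101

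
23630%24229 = 23630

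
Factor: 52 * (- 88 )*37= - 169312 = - 2^5*11^1*13^1*37^1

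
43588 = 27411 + 16177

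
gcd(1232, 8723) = 11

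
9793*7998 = 78324414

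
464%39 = 35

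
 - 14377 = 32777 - 47154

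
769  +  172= 941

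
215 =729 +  - 514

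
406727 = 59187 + 347540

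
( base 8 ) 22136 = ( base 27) CKM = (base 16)245E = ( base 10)9310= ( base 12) 547A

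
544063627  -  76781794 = 467281833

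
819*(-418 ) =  - 342342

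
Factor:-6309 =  - 3^2 * 701^1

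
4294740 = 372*11545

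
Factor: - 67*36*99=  - 2^2*3^4*11^1*67^1=- 238788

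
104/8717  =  104/8717= 0.01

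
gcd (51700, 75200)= 4700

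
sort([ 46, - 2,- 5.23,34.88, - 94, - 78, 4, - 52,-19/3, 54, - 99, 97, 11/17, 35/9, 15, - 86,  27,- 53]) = [ - 99,-94,  -  86, - 78, - 53,-52, - 19/3,-5.23, - 2, 11/17, 35/9, 4, 15,27, 34.88,  46,54,97]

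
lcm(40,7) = 280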